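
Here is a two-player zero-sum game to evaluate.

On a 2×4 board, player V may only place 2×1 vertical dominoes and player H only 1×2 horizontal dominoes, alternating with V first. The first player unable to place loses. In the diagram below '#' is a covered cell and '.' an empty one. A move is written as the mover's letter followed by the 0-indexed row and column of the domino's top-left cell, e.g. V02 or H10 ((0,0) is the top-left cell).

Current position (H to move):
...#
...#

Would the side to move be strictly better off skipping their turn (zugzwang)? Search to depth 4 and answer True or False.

p1 H@[...#/...#]: H00[##.#/...#]+1* H01[.###/...#]+1 H10[...#/##.#]+1 H11[...#/.###]+1
p2 V@[##.#/...#]: V02[####/..##]-1*
p3 H@[####/..##]: H10[####/####]+1*
p4 V@[####/####] terminal -1; root [...#/...#] d4
pass branch (V moves first from the same position):
  | p1 V@[...#/...#]: V00[#..#/#..#]-1 V01[.#.#/.#.#]+1* V02[..##/..##]-1
  | p2 H@[.#.#/.#.#] terminal -1; root [...#/...#] d4
H moving scores +1; H passing scores -1

zugzwang(...#/...#, H) = False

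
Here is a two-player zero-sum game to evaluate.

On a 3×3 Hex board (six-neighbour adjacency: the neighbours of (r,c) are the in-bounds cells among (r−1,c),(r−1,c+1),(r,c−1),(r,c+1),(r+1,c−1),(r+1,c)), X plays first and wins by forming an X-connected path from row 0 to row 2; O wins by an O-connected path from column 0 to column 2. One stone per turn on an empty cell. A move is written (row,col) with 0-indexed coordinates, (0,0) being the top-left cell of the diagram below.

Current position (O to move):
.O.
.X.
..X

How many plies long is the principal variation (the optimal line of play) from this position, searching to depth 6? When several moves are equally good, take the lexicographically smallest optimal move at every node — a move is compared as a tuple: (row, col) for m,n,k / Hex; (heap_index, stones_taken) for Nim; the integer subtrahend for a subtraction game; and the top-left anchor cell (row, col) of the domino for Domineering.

ply 1, O at .O./.X./..X | (0,0)=-1→OO./.X./..X; (0,2)=+1→.OO/.X./..X*; (1,0)=-1→.O./OX./..X; (1,2)=-1→.O./.XO/..X; (2,0)=-1→.O./.X./O.X; (2,1)=-1→.O./.X./.OX
ply 2, X at .OO/.X./..X | (0,0)=-1→XOO/.X./..X*; (1,0)=-1→.OO/XX./..X; (1,2)=-1→.OO/.XX/..X; (2,0)=-1→.OO/.X./X.X; (2,1)=-1→.OO/.X./.XX
ply 3, O at XOO/.X./..X | (1,0)=+1→XOO/OX./..X*; (1,2)=-1→XOO/.XO/..X; (2,0)=-1→XOO/.X./O.X; (2,1)=-1→XOO/.X./.OX
ply 4: XOO/OX./..X is terminal -1 (X); from .O./.X./..X depth 6

PV length from [.O./.X./..X]: 3 plies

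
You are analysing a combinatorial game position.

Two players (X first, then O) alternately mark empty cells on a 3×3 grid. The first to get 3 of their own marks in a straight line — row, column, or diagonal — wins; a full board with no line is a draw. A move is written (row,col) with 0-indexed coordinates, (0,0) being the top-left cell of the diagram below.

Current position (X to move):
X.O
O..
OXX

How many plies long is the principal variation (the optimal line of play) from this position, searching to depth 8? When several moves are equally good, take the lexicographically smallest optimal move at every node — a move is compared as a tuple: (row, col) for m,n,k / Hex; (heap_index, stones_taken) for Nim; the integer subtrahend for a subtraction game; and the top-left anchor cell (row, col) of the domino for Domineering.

PV length from [X.O/O../OXX]: 1 ply

ply 1, X at X.O/O../OXX | (0,1)=-1→XXO/O../OXX; (1,1)=+1→X.O/OX./OXX*; (1,2)=-1→X.O/O.X/OXX
ply 2: X.O/OX./OXX is terminal -1 (O); from X.O/O../OXX depth 8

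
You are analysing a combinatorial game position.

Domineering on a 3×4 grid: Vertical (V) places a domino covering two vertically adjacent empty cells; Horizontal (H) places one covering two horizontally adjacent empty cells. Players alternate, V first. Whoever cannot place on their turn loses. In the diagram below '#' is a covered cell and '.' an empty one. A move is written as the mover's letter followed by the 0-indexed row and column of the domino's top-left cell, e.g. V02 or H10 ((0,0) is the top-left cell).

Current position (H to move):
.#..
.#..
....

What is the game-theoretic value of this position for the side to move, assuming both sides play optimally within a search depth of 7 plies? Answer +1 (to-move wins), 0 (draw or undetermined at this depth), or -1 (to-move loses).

ply 1, H at .#../.#../.... | H02=-1→.###/.#../....; H12=+1→.#../.###/....*; H20=-1→.#../.#../##..; H21=-1→.#../.#../.##.; H22=-1→.#../.#../..##
ply 2, V at .#../.###/.... | V00=-1→##../####/....*; V10=-1→.#../####/#...
ply 3, H at ##../####/.... | H02=+1→####/####/....*; H20=+1→##../####/##..; H21=+1→##../####/.##.; H22=+1→##../####/..##
ply 4: ####/####/.... is terminal -1 (V); from .#../.#../.... depth 7

value(.#../.#../...., H) = +1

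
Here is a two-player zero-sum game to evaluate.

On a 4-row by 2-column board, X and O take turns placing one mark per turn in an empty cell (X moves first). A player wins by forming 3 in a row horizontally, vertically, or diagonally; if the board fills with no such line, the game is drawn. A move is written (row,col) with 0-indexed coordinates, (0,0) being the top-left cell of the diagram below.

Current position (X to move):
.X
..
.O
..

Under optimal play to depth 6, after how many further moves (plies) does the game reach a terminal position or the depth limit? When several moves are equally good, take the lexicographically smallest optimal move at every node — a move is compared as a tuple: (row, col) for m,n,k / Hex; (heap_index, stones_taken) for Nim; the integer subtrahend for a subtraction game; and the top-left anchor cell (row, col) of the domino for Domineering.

PV length from [.X/../.O/..]: 6 plies

ply 1, X at .X/../.O/.. | (0,0)=+0→XX/../.O/..*; (1,0)=+0→.X/X./.O/..; (1,1)=+0→.X/.X/.O/..; (2,0)=+0→.X/../XO/..; (3,0)=+0→.X/../.O/X.; (3,1)=+0→.X/../.O/.X
ply 2, O at XX/../.O/.. | (1,0)=+0→XX/O./.O/..*; (1,1)=+0→XX/.O/.O/..; (2,0)=+0→XX/../OO/..; (3,0)=+0→XX/../.O/O.; (3,1)=+0→XX/../.O/.O
ply 3, X at XX/O./.O/.. | (1,1)=+0→XX/OX/.O/..*; (2,0)=+0→XX/O./XO/..; (3,0)=+0→XX/O./.O/X.; (3,1)=+0→XX/O./.O/.X
ply 4, O at XX/OX/.O/.. | (2,0)=+0→XX/OX/OO/..*; (3,0)=+0→XX/OX/.O/O.; (3,1)=+0→XX/OX/.O/.O
ply 5, X at XX/OX/OO/.. | (3,0)=+0→XX/OX/OO/X.*; (3,1)=-1→XX/OX/OO/.X
ply 6, O at XX/OX/OO/X. | (3,1)=+0→XX/OX/OO/XO*
ply 7: XX/OX/OO/XO is terminal +0 (X); from .X/../.O/.. depth 6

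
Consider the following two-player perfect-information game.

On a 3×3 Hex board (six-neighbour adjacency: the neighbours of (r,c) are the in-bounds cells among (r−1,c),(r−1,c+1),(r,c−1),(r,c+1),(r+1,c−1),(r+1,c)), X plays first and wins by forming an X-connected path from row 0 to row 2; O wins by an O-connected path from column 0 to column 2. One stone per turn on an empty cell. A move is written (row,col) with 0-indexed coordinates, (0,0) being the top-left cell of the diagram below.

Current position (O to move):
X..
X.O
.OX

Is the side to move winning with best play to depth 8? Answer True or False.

O winning at [X../X.O/.OX]: True

[X../X.O/.OX] O move#1: (0,1):-1/XO./X.O/.OX, (0,2):-1/X.O/X.O/.OX, (1,1):-1/X../XOO/.OX, (2,0):+1/X../X.O/OOX*
[X../X.O/OOX] end (terminal -1, X#2); searched X../X.O/.OX to 8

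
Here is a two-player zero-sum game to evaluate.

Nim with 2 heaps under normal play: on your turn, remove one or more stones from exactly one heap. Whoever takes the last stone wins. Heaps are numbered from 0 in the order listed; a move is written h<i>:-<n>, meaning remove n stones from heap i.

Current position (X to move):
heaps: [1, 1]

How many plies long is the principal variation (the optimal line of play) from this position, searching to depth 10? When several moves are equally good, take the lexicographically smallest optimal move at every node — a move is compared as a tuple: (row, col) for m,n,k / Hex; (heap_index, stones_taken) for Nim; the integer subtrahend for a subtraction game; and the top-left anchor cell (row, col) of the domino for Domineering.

PV length from [(1,1)]: 2 plies

[(1,1)] X move#1: h0:-1:-1/(0,1)*, h1:-1:-1/(1,0)
[(0,1)] O move#2: h1:-1:+1/(0,0)*
[(0,0)] end (terminal -1, X#3); searched (1,1) to 10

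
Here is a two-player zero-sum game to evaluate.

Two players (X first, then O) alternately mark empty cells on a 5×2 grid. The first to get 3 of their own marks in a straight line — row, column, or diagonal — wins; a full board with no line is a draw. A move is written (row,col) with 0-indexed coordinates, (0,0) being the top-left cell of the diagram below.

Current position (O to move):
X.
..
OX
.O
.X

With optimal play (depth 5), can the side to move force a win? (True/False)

p1 O@[X./../OX/.O/.X]: (0,1)[XO/../OX/.O/.X]+0 (1,0)[X./O./OX/.O/.X]+0 (1,1)[X./.O/OX/.O/.X]+0 (3,0)[X./../OX/OO/.X]+1* (4,0)[X./../OX/.O/OX]+0
p2 X@[X./../OX/OO/.X]: (0,1)[XX/../OX/OO/.X]-1* (1,0)[X./X./OX/OO/.X]-1 (1,1)[X./.X/OX/OO/.X]-1 (4,0)[X./../OX/OO/XX]-1
p3 O@[XX/../OX/OO/.X]: (1,0)[XX/O./OX/OO/.X]+1* (1,1)[XX/.O/OX/OO/.X]+1 (4,0)[XX/../OX/OO/OX]+1
p4 X@[XX/O./OX/OO/.X] terminal -1; root [X./../OX/.O/.X] d5

O winning at [X./../OX/.O/.X]: True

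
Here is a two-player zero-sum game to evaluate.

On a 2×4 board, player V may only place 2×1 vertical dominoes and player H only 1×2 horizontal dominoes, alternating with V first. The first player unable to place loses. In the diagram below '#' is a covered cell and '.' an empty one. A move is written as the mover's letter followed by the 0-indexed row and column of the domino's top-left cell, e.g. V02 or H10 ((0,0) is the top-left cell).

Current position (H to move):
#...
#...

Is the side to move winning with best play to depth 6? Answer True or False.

p1 H@[#.../#...]: H01[###./#...]+1* H02[#.##/#...]+1 H11[#.../###.]+1 H12[#.../#.##]+1
p2 V@[###./#...]: V03[####/#..#]-1*
p3 H@[####/#..#]: H11[####/####]+1*
p4 V@[####/####] terminal -1; root [#.../#...] d6

H winning at [#.../#...]: True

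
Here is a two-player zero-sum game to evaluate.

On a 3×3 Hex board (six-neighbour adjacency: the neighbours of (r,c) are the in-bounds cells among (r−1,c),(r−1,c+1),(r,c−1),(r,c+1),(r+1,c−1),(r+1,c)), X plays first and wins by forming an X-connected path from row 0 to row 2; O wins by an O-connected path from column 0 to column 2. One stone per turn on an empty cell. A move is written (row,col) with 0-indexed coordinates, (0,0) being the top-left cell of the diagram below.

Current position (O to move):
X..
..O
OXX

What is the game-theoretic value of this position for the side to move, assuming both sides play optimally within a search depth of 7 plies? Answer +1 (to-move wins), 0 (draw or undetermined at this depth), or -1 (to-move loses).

[X../..O/OXX] O move#1: (0,1):-1/XO./..O/OXX, (0,2):-1/X.O/..O/OXX, (1,0):-1/X../O.O/OXX, (1,1):+1/X../.OO/OXX*
[X../.OO/OXX] end (terminal -1, X#2); searched X../..O/OXX to 7

value(X../..O/OXX, O) = +1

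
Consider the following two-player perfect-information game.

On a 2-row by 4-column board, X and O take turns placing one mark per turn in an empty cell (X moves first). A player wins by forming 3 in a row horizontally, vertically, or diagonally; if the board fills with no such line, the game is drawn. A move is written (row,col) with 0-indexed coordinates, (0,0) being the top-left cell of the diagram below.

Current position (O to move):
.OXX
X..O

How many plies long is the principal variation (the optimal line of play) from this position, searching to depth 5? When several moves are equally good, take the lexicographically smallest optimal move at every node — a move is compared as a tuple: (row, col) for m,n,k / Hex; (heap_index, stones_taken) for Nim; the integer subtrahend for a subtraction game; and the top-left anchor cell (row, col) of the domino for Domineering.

PV length from [.OXX/X..O]: 3 plies

ply 1, O at .OXX/X..O | (0,0)=+0→OOXX/X..O*; (1,1)=+0→.OXX/XO.O; (1,2)=+0→.OXX/X.OO
ply 2, X at OOXX/X..O | (1,1)=+0→OOXX/XX.O*; (1,2)=+0→OOXX/X.XO
ply 3, O at OOXX/XX.O | (1,2)=+0→OOXX/XXOO*
ply 4: OOXX/XXOO is terminal +0 (X); from .OXX/X..O depth 5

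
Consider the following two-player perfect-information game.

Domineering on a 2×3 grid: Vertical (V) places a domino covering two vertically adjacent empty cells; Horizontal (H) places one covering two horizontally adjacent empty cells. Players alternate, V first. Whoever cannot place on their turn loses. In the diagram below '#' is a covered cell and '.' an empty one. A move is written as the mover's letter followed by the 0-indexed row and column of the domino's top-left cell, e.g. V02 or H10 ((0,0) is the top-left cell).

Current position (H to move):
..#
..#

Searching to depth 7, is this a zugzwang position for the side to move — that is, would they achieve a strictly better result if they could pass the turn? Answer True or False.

ply 1, H at ..#/..# | H00=+1→###/..#*; H10=+1→..#/###
ply 2: ###/..# is terminal -1 (V); from ..#/..# depth 7
if H skipped the turn, V would face:
~ ply 1, V at ..#/..# | V00=+1→#.#/#.#*; V01=+1→.##/.##
~ ply 2: #.#/#.# is terminal -1 (H); from ..#/..# depth 7
compare (H): move=+1 vs pass=-1

zugzwang(..#/..#, H) = False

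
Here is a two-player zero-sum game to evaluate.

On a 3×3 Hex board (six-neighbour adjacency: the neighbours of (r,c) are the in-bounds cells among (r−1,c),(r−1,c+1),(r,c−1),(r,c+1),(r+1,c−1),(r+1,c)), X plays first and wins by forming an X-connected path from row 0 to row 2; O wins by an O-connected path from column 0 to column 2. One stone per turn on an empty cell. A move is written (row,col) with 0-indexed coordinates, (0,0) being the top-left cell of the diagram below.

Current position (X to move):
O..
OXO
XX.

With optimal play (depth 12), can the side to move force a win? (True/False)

p1 X@[O../OXO/XX.]: (0,1)[OX./OXO/XX.]+1* (0,2)[O.X/OXO/XX.]+1 (2,2)[O../OXO/XXX]+1
p2 O@[OX./OXO/XX.] terminal -1; root [O../OXO/XX.] d12

X winning at [O../OXO/XX.]: True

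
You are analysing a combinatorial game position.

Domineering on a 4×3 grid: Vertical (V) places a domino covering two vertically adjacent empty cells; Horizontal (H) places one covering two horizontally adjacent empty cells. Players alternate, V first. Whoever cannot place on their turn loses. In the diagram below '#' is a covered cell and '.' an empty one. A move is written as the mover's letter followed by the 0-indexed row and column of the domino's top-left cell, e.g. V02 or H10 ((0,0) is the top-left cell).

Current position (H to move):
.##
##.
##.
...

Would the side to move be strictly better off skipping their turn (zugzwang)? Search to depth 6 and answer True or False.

zugzwang(.##/##./##./..., H) = True

[.##/##./##./...] H move#1: H30:-1/.##/##./##./##.*, H31:-1/.##/##./##./.##
[.##/##./##./##.] V move#2: V12:+1/.##/###/###/##.*, V22:+1/.##/##./###/###
[.##/###/###/##.] end (terminal -1, H#3); searched .##/##./##./... to 6
suppose H passes — search the same position with V to move:
pass> [.##/##./##./...] V move#1: V12:-1/.##/###/###/...*, V22:-1/.##/##./###/..#
pass> [.##/###/###/...] H move#2: H30:+1/.##/###/###/##.*, H31:+1/.##/###/###/.##
pass> [.##/###/###/##.] end (terminal -1, V#3); searched .##/##./##./... to 6
for H: play -1, pass +1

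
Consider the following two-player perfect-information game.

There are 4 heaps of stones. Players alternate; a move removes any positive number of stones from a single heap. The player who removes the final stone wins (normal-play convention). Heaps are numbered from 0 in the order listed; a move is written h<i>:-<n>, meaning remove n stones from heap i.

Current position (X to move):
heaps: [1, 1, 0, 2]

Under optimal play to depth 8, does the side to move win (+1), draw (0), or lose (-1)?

value((1,1,0,2), X) = +1

p1 X@[(1,1,0,2)]: h0:-1[(0,1,0,2)]-1 h1:-1[(1,0,0,2)]-1 h3:-1[(1,1,0,1)]-1 h3:-2[(1,1,0,0)]+1*
p2 O@[(1,1,0,0)]: h0:-1[(0,1,0,0)]-1* h1:-1[(1,0,0,0)]-1
p3 X@[(0,1,0,0)]: h1:-1[(0,0,0,0)]+1*
p4 O@[(0,0,0,0)] terminal -1; root [(1,1,0,2)] d8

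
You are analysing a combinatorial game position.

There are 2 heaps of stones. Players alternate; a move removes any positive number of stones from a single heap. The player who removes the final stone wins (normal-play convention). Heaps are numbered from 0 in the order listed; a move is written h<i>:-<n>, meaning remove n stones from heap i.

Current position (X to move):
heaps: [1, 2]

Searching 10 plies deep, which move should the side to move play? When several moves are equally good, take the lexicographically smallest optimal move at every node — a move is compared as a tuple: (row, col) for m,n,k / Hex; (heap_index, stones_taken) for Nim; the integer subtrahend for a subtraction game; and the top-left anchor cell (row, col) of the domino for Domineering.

ply 1, X at (1,2) | h0:-1=-1→(0,2); h1:-1=+1→(1,1)*; h1:-2=-1→(1,0)
ply 2, O at (1,1) | h0:-1=-1→(0,1)*; h1:-1=-1→(1,0)
ply 3, X at (0,1) | h1:-1=+1→(0,0)*
ply 4: (0,0) is terminal -1 (O); from (1,2) depth 10

X's best at [(1,2)]: h1:-1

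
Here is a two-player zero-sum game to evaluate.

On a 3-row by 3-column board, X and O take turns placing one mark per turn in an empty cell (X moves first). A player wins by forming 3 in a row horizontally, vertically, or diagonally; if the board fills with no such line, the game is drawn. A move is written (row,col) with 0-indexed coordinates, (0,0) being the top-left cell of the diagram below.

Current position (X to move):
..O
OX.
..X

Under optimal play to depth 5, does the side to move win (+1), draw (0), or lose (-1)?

ply 1, X at ..O/OX./..X | (0,0)=+1→X.O/OX./..X*; (0,1)=+1→.XO/OX./..X; (1,2)=-1→..O/OXX/..X; (2,0)=+1→..O/OX./X.X; (2,1)=+1→..O/OX./.XX
ply 2: X.O/OX./..X is terminal -1 (O); from ..O/OX./..X depth 5

value(..O/OX./..X, X) = +1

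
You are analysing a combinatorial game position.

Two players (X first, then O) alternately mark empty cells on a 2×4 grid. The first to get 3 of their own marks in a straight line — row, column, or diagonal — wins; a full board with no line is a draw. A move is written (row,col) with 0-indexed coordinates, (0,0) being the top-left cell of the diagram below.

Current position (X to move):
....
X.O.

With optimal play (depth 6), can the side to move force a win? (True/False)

X winning at [..../X.O.]: False

p1 X@[..../X.O.]: (0,0)[X.../X.O.]+0* (0,1)[.X../X.O.]+0 (0,2)[..X./X.O.]+0 (0,3)[...X/X.O.]+0 (1,1)[..../XXO.]+0 (1,3)[..../X.OX]+0
p2 O@[X.../X.O.]: (0,1)[XO../X.O.]+0* (0,2)[X.O./X.O.]+0 (0,3)[X..O/X.O.]+0 (1,1)[X.../XOO.]+0 (1,3)[X.../X.OO]+0
p3 X@[XO../X.O.]: (0,2)[XOX./X.O.]+0* (0,3)[XO.X/X.O.]+0 (1,1)[XO../XXO.]+0 (1,3)[XO../X.OX]+0
p4 O@[XOX./X.O.]: (0,3)[XOXO/X.O.]+0* (1,1)[XOX./XOO.]+0 (1,3)[XOX./X.OO]+0
p5 X@[XOXO/X.O.]: (1,1)[XOXO/XXO.]+0* (1,3)[XOXO/X.OX]+0
p6 O@[XOXO/XXO.]: (1,3)[XOXO/XXOO]+0*
p7 X@[XOXO/XXOO] terminal +0; root [..../X.O.] d6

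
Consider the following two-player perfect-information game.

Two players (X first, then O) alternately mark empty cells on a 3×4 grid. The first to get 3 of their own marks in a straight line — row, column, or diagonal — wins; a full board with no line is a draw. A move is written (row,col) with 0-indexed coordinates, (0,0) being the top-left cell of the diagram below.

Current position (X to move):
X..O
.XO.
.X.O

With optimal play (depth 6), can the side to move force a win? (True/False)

p1 X@[X..O/.XO./.X.O]: (0,1)[XX.O/.XO./.X.O]+1* (0,2)[X.XO/.XO./.X.O]-1 (1,0)[X..O/XXO./.X.O]-1 (1,3)[X..O/.XOX/.X.O]-1 (2,0)[X..O/.XO./XX.O]-1 (2,2)[X..O/.XO./.XXO]+1
p2 O@[XX.O/.XO./.X.O] terminal -1; root [X..O/.XO./.X.O] d6

X winning at [X..O/.XO./.X.O]: True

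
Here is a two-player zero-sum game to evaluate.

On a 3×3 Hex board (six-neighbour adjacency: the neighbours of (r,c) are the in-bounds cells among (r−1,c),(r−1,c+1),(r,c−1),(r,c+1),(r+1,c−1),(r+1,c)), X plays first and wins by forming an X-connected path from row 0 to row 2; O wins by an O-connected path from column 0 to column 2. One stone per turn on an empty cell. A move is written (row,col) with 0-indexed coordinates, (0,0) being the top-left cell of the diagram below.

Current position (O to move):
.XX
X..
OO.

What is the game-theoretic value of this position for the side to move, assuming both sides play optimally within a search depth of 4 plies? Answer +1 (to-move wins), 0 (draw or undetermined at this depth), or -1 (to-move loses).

[.XX/X../OO.] O move#1: (0,0):+1/OXX/X../OO.*, (1,1):+1/.XX/XO./OO., (1,2):+1/.XX/X.O/OO., (2,2):+1/.XX/X../OOO
[OXX/X../OO.] X move#2: (1,1):-1/OXX/XX./OO.*, (1,2):-1/OXX/X.X/OO., (2,2):-1/OXX/X../OOX
[OXX/XX./OO.] O move#3: (1,2):+1/OXX/XXO/OO.*, (2,2):+1/OXX/XX./OOO
[OXX/XXO/OO.] end (terminal -1, X#4); searched .XX/X../OO. to 4

value(.XX/X../OO., O) = +1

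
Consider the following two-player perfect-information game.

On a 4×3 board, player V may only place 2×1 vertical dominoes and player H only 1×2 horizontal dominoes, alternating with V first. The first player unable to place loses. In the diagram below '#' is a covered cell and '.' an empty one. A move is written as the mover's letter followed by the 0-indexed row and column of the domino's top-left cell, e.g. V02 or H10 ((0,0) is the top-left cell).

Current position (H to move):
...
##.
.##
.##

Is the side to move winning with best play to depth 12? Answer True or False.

H winning at [.../##./.##/.##]: False

ply 1, H at .../##./.##/.## | H00=-1→##./##./.##/.##*; H01=-1→.##/##./.##/.##
ply 2, V at ##./##./.##/.## | V02=+1→###/###/.##/.##*; V20=+1→##./##./###/###
ply 3: ###/###/.##/.## is terminal -1 (H); from .../##./.##/.## depth 12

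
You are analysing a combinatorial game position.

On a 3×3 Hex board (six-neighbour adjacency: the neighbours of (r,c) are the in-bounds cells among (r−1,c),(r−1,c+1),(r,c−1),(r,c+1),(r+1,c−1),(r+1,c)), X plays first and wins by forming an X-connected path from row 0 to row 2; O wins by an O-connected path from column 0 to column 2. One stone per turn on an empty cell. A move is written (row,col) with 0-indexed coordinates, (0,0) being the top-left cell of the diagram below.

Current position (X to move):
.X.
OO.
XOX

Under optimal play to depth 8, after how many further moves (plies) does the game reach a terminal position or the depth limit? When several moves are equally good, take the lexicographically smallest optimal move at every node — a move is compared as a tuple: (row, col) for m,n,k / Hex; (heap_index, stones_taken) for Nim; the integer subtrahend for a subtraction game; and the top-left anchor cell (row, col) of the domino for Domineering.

ply 1, X at .X./OO./XOX | (0,0)=-1→XX./OO./XOX*; (0,2)=-1→.XX/OO./XOX; (1,2)=-1→.X./OOX/XOX
ply 2, O at XX./OO./XOX | (0,2)=+1→XXO/OO./XOX*; (1,2)=+1→XX./OOO/XOX
ply 3: XXO/OO./XOX is terminal -1 (X); from .X./OO./XOX depth 8

PV length from [.X./OO./XOX]: 2 plies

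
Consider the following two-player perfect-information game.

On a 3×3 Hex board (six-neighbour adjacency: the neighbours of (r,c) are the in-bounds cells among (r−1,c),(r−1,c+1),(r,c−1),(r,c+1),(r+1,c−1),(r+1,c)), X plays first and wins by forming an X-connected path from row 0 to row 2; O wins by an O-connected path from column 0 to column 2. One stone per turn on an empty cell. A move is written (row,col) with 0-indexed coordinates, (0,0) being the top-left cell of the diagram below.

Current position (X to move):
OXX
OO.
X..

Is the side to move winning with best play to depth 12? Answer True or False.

X winning at [OXX/OO./X..]: True

ply 1, X at OXX/OO./X.. | (1,2)=+1→OXX/OOX/X..*; (2,1)=-1→OXX/OO./XX.; (2,2)=-1→OXX/OO./X.X
ply 2, O at OXX/OOX/X.. | (2,1)=-1→OXX/OOX/XO.*; (2,2)=-1→OXX/OOX/X.O
ply 3, X at OXX/OOX/XO. | (2,2)=+1→OXX/OOX/XOX*
ply 4: OXX/OOX/XOX is terminal -1 (O); from OXX/OO./X.. depth 12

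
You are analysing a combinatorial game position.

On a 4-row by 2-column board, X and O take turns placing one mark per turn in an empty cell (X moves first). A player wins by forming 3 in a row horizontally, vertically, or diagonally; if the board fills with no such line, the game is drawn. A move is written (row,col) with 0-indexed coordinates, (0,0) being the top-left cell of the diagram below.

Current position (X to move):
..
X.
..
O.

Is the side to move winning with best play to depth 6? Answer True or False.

X winning at [../X./../O.]: False

p1 X@[../X./../O.]: (0,0)[X./X./../O.]+0* (0,1)[.X/X./../O.]+0 (1,1)[../XX/../O.]+0 (2,0)[../X./X./O.]+0 (2,1)[../X./.X/O.]+0 (3,1)[../X./../OX]+0
p2 O@[X./X./../O.]: (0,1)[XO/X./../O.]-1 (1,1)[X./XO/../O.]-1 (2,0)[X./X./O./O.]+0* (2,1)[X./X./.O/O.]-1 (3,1)[X./X./../OO]-1
p3 X@[X./X./O./O.]: (0,1)[XX/X./O./O.]+0* (1,1)[X./XX/O./O.]+0 (2,1)[X./X./OX/O.]+0 (3,1)[X./X./O./OX]+0
p4 O@[XX/X./O./O.]: (1,1)[XX/XO/O./O.]+0* (2,1)[XX/X./OO/O.]+0 (3,1)[XX/X./O./OO]+0
p5 X@[XX/XO/O./O.]: (2,1)[XX/XO/OX/O.]+0* (3,1)[XX/XO/O./OX]+0
p6 O@[XX/XO/OX/O.]: (3,1)[XX/XO/OX/OO]+0*
p7 X@[XX/XO/OX/OO] terminal +0; root [../X./../O.] d6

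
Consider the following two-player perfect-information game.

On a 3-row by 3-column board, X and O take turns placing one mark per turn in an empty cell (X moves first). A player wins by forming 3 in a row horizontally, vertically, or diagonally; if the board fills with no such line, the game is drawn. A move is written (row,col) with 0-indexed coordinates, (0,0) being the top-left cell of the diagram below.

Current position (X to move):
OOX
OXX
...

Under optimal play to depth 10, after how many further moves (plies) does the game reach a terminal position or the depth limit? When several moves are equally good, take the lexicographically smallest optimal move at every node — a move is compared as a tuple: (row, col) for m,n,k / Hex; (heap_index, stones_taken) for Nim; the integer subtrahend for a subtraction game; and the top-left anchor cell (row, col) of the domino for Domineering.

p1 X@[OOX/OXX/...]: (2,0)[OOX/OXX/X..]+1* (2,1)[OOX/OXX/.X.]-1 (2,2)[OOX/OXX/..X]+1
p2 O@[OOX/OXX/X..] terminal -1; root [OOX/OXX/...] d10

PV length from [OOX/OXX/...]: 1 ply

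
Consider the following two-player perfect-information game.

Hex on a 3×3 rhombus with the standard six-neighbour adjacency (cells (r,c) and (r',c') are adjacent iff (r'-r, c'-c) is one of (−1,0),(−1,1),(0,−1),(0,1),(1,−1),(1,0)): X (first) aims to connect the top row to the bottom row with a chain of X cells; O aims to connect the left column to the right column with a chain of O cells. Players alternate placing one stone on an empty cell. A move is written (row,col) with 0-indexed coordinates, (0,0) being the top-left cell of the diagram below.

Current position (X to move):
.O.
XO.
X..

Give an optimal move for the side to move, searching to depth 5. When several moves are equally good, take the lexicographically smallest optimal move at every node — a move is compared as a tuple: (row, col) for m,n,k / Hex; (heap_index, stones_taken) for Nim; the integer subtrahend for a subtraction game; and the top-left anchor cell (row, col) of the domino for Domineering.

p1 X@[.O./XO./X..]: (0,0)[XO./XO./X..]+1* (0,2)[.OX/XO./X..]+1 (1,2)[.O./XOX/X..]+1 (2,1)[.O./XO./XX.]-1 (2,2)[.O./XO./X.X]-1
p2 O@[XO./XO./X..] terminal -1; root [.O./XO./X..] d5

X's best at [.O./XO./X..]: (0,0)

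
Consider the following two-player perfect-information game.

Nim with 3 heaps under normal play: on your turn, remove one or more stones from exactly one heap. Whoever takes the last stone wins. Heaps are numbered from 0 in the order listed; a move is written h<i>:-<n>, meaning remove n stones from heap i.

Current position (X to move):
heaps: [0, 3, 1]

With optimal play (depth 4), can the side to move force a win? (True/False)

X winning at [(0,3,1)]: True

[(0,3,1)] X move#1: h1:-1:-1/(0,2,1), h1:-2:+1/(0,1,1)*, h1:-3:-1/(0,0,1), h2:-1:-1/(0,3,0)
[(0,1,1)] O move#2: h1:-1:-1/(0,0,1)*, h2:-1:-1/(0,1,0)
[(0,0,1)] X move#3: h2:-1:+1/(0,0,0)*
[(0,0,0)] end (terminal -1, O#4); searched (0,3,1) to 4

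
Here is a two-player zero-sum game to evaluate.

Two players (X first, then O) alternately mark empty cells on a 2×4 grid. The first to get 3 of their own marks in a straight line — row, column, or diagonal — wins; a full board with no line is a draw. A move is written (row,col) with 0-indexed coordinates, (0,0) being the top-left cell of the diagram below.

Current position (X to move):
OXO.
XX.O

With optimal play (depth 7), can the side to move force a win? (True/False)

ply 1, X at OXO./XX.O | (0,3)=+0→OXOX/XX.O; (1,2)=+1→OXO./XXXO*
ply 2: OXO./XXXO is terminal -1 (O); from OXO./XX.O depth 7

X winning at [OXO./XX.O]: True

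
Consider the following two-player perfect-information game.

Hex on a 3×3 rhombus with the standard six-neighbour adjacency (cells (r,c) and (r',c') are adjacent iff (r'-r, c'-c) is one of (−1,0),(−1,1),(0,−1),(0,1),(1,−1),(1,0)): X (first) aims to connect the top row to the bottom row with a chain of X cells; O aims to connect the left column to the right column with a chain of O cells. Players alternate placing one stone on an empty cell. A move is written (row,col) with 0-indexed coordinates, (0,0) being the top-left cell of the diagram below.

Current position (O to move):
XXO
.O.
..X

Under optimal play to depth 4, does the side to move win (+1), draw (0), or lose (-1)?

value(XXO/.O./..X, O) = +1

[XXO/.O./..X] O move#1: (1,0):+1/XXO/OO./..X*, (1,2):+1/XXO/.OO/..X, (2,0):+1/XXO/.O./O.X, (2,1):+1/XXO/.O./.OX
[XXO/OO./..X] end (terminal -1, X#2); searched XXO/.O./..X to 4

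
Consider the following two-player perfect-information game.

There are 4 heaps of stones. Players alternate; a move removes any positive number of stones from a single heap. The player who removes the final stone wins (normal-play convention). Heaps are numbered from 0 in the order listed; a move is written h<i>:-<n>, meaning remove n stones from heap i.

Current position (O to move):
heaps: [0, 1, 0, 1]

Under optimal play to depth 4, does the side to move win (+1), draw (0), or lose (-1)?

value((0,1,0,1), O) = -1

[(0,1,0,1)] O move#1: h1:-1:-1/(0,0,0,1)*, h3:-1:-1/(0,1,0,0)
[(0,0,0,1)] X move#2: h3:-1:+1/(0,0,0,0)*
[(0,0,0,0)] end (terminal -1, O#3); searched (0,1,0,1) to 4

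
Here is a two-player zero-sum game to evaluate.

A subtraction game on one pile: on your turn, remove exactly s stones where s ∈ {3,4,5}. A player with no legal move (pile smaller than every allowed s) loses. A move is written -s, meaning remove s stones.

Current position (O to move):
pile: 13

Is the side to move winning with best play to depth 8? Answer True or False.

ply 1, O at 13 | -3=+1→10*; -4=+1→9; -5=+1→8
ply 2, X at 10 | -3=-1→7*; -4=-1→6; -5=-1→5
ply 3, O at 7 | -3=-1→4; -4=-1→3; -5=+1→2*
ply 4: 2 is terminal -1 (X); from 13 depth 8

O winning at [13]: True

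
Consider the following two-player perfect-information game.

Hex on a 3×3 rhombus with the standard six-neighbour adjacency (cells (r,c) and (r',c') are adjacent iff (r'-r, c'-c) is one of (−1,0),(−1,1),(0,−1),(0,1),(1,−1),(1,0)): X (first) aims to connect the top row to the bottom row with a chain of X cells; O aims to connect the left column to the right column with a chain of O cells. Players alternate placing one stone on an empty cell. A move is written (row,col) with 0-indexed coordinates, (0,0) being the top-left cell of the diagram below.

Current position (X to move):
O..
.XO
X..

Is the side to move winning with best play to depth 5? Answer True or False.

[O../.XO/X..] X move#1: (0,1):+1/OX./.XO/X..*, (0,2):+1/O.X/.XO/X.., (1,0):+1/O../XXO/X.., (2,1):+1/O../.XO/XX., (2,2):+1/O../.XO/X.X
[OX./.XO/X..] end (terminal -1, O#2); searched O../.XO/X.. to 5

X winning at [O../.XO/X..]: True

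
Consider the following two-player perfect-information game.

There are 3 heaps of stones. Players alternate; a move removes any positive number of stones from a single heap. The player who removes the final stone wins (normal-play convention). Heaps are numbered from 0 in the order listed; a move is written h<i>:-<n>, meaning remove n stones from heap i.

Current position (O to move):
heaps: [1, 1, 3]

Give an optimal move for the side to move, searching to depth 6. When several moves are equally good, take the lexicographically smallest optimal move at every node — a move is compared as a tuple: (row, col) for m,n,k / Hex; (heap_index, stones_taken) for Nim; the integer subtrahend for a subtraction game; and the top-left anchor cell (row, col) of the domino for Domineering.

O's best at [(1,1,3)]: h2:-3

ply 1, O at (1,1,3) | h0:-1=-1→(0,1,3); h1:-1=-1→(1,0,3); h2:-1=-1→(1,1,2); h2:-2=-1→(1,1,1); h2:-3=+1→(1,1,0)*
ply 2, X at (1,1,0) | h0:-1=-1→(0,1,0)*; h1:-1=-1→(1,0,0)
ply 3, O at (0,1,0) | h1:-1=+1→(0,0,0)*
ply 4: (0,0,0) is terminal -1 (X); from (1,1,3) depth 6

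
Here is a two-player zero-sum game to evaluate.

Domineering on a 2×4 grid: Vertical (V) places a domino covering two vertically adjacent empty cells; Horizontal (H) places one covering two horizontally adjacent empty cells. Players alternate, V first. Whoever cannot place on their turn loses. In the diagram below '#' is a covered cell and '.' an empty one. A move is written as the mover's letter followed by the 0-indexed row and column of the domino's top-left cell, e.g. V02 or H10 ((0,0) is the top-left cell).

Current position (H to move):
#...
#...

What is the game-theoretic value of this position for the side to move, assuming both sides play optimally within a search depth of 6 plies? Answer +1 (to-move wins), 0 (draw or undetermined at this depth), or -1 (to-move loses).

value(#.../#..., H) = +1

p1 H@[#.../#...]: H01[###./#...]+1* H02[#.##/#...]+1 H11[#.../###.]+1 H12[#.../#.##]+1
p2 V@[###./#...]: V03[####/#..#]-1*
p3 H@[####/#..#]: H11[####/####]+1*
p4 V@[####/####] terminal -1; root [#.../#...] d6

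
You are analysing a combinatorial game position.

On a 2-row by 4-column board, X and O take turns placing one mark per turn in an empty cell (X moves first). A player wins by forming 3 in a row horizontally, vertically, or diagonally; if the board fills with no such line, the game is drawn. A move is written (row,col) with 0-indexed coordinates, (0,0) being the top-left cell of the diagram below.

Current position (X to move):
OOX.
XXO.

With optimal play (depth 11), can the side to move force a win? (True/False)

X winning at [OOX./XXO.]: False

p1 X@[OOX./XXO.]: (0,3)[OOXX/XXO.]+0* (1,3)[OOX./XXOX]+0
p2 O@[OOXX/XXO.]: (1,3)[OOXX/XXOO]+0*
p3 X@[OOXX/XXOO] terminal +0; root [OOX./XXO.] d11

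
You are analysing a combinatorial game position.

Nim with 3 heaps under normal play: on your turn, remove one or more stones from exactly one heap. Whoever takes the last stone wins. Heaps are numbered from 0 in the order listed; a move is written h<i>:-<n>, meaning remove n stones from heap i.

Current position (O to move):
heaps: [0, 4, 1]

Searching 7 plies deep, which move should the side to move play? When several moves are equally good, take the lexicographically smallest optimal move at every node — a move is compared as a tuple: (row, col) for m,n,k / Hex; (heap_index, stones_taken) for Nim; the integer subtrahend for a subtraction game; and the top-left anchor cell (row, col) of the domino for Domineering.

O's best at [(0,4,1)]: h1:-3

p1 O@[(0,4,1)]: h1:-1[(0,3,1)]-1 h1:-2[(0,2,1)]-1 h1:-3[(0,1,1)]+1* h1:-4[(0,0,1)]-1 h2:-1[(0,4,0)]-1
p2 X@[(0,1,1)]: h1:-1[(0,0,1)]-1* h2:-1[(0,1,0)]-1
p3 O@[(0,0,1)]: h2:-1[(0,0,0)]+1*
p4 X@[(0,0,0)] terminal -1; root [(0,4,1)] d7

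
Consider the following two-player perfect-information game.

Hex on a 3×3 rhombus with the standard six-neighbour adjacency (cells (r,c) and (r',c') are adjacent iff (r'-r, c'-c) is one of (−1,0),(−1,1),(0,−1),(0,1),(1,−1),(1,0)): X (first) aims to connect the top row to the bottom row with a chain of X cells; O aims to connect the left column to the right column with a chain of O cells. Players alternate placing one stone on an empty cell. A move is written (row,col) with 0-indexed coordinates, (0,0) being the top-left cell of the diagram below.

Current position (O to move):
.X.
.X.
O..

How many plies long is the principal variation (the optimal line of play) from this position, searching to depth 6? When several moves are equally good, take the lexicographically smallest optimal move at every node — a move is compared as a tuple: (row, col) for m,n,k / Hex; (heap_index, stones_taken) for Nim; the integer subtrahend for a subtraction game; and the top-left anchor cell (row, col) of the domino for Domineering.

PV length from [.X./.X./O..]: 5 plies

[.X./.X./O..] O move#1: (0,0):-1/OX./.X./O.., (0,2):-1/.XO/.X./O.., (1,0):-1/.X./OX./O.., (1,2):-1/.X./.XO/O.., (2,1):+1/.X./.X./OO.*, (2,2):-1/.X./.X./O.O
[.X./.X./OO.] X move#2: (0,0):-1/XX./.X./OO.*, (0,2):-1/.XX/.X./OO., (1,0):-1/.X./XX./OO., (1,2):-1/.X./.XX/OO., (2,2):-1/.X./.X./OOX
[XX./.X./OO.] O move#3: (0,2):+1/XXO/.X./OO.*, (1,0):+1/XX./OX./OO., (1,2):+1/XX./.XO/OO., (2,2):+1/XX./.X./OOO
[XXO/.X./OO.] X move#4: (1,0):-1/XXO/XX./OO.*, (1,2):-1/XXO/.XX/OO., (2,2):-1/XXO/.X./OOX
[XXO/XX./OO.] O move#5: (1,2):+1/XXO/XXO/OO.*, (2,2):+1/XXO/XX./OOO
[XXO/XXO/OO.] end (terminal -1, X#6); searched .X./.X./O.. to 6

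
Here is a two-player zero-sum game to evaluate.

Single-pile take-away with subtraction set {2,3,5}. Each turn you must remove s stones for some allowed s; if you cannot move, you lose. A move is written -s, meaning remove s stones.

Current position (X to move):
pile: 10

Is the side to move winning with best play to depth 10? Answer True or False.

p1 X@[10]: -2[8]+1* -3[7]+1 -5[5]-1
p2 O@[8]: -2[6]-1* -3[5]-1 -5[3]-1
p3 X@[6]: -2[4]-1 -3[3]-1 -5[1]+1*
p4 O@[1] terminal -1; root [10] d10

X winning at [10]: True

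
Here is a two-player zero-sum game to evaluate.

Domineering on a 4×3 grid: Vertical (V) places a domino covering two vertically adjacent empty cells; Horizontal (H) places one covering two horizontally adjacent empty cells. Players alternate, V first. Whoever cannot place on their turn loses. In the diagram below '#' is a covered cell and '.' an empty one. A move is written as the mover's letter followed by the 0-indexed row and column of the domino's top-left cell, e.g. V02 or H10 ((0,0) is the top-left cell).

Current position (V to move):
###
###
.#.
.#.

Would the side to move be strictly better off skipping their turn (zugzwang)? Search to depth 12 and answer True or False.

zugzwang(###/###/.#./.#., V) = False

[###/###/.#./.#.] V move#1: V20:+1/###/###/##./##.*, V22:+1/###/###/.##/.##
[###/###/##./##.] end (terminal -1, H#2); searched ###/###/.#./.#. to 12
suppose V passes — search the same position with H to move:
pass> [###/###/.#./.#.] end (terminal -1, H#1); searched ###/###/.#./.#. to 12
for V: play +1, pass +1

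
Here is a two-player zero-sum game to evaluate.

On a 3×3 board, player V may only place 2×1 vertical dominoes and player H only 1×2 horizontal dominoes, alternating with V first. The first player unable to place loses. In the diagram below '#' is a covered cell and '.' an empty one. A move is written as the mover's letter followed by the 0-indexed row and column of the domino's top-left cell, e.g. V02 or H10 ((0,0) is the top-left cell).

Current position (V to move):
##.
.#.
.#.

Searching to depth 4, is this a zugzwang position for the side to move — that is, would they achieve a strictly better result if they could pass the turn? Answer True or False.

zugzwang(##./.#./.#., V) = False

ply 1, V at ##./.#./.#. | V02=+1→###/.##/.#.*; V10=+1→##./##./##.; V12=+1→##./.##/.##
ply 2: ###/.##/.#. is terminal -1 (H); from ##./.#./.#. depth 4
pass branch (H moves first from the same position):
  | ply 1: ##./.#./.#. is terminal -1 (H); from ##./.#./.#. depth 4
V moving scores +1; V passing scores +1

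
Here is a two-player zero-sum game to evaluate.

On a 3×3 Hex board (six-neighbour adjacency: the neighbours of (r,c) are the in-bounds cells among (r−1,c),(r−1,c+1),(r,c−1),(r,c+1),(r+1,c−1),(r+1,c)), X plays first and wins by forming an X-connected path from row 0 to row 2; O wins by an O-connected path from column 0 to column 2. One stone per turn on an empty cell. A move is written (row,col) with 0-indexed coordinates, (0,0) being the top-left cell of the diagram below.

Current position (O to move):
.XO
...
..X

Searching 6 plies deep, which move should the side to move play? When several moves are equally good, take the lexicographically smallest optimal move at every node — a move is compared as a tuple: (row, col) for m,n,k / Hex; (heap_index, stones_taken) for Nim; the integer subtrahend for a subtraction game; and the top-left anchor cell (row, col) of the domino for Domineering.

ply 1, O at .XO/.../..X | (0,0)=-1→OXO/.../..X; (1,0)=-1→.XO/O../..X; (1,1)=+1→.XO/.O./..X*; (1,2)=-1→.XO/..O/..X; (2,0)=-1→.XO/.../O.X; (2,1)=-1→.XO/.../.OX
ply 2, X at .XO/.O./..X | (0,0)=-1→XXO/.O./..X*; (1,0)=-1→.XO/XO./..X; (1,2)=-1→.XO/.OX/..X; (2,0)=-1→.XO/.O./X.X; (2,1)=-1→.XO/.O./.XX
ply 3, O at XXO/.O./..X | (1,0)=+1→XXO/OO./..X*; (1,2)=+1→XXO/.OO/..X; (2,0)=+1→XXO/.O./O.X; (2,1)=+1→XXO/.O./.OX
ply 4: XXO/OO./..X is terminal -1 (X); from .XO/.../..X depth 6

O's best at [.XO/.../..X]: (1,1)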